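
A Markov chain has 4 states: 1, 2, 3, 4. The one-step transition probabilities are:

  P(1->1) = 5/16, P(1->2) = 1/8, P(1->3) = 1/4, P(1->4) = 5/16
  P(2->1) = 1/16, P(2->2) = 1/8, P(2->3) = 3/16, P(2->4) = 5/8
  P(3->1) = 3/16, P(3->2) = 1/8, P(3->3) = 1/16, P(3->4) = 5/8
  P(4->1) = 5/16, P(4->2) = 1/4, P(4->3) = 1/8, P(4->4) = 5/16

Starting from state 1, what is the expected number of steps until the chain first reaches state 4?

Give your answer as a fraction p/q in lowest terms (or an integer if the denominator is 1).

Let h_i = expected steps to first reach 4 from state i.
Boundary: h_4 = 0.
First-step equations for the other states:
  h_1 = 1 + 5/16*h_1 + 1/8*h_2 + 1/4*h_3 + 5/16*h_4
  h_2 = 1 + 1/16*h_1 + 1/8*h_2 + 3/16*h_3 + 5/8*h_4
  h_3 = 1 + 3/16*h_1 + 1/8*h_2 + 1/16*h_3 + 5/8*h_4

Substituting h_4 = 0 and rearranging gives the linear system (I - Q) h = 1:
  [11/16, -1/8, -1/4] . (h_1, h_2, h_3) = 1
  [-1/16, 7/8, -3/16] . (h_1, h_2, h_3) = 1
  [-3/16, -1/8, 15/16] . (h_1, h_2, h_3) = 1

Solving yields:
  h_1 = 1216/505
  h_2 = 856/505
  h_3 = 896/505

Starting state is 1, so the expected hitting time is h_1 = 1216/505.

Answer: 1216/505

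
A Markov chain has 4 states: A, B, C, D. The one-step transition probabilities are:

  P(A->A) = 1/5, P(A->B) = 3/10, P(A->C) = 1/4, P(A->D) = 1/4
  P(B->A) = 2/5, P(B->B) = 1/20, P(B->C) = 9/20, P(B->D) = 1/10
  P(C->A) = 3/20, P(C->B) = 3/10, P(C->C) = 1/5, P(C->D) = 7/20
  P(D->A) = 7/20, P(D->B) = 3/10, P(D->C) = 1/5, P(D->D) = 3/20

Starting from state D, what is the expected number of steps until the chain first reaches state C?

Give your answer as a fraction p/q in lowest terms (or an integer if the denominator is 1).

Answer: 11500/3171

Derivation:
Let h_i = expected steps to first reach C from state i.
Boundary: h_C = 0.
First-step equations for the other states:
  h_A = 1 + 1/5*h_A + 3/10*h_B + 1/4*h_C + 1/4*h_D
  h_B = 1 + 2/5*h_A + 1/20*h_B + 9/20*h_C + 1/10*h_D
  h_D = 1 + 7/20*h_A + 3/10*h_B + 1/5*h_C + 3/20*h_D

Substituting h_C = 0 and rearranging gives the linear system (I - Q) h = 1:
  [4/5, -3/10, -1/4] . (h_A, h_B, h_D) = 1
  [-2/5, 19/20, -1/10] . (h_A, h_B, h_D) = 1
  [-7/20, -3/10, 17/20] . (h_A, h_B, h_D) = 1

Solving yields:
  h_A = 11000/3171
  h_B = 3060/1057
  h_D = 11500/3171

Starting state is D, so the expected hitting time is h_D = 11500/3171.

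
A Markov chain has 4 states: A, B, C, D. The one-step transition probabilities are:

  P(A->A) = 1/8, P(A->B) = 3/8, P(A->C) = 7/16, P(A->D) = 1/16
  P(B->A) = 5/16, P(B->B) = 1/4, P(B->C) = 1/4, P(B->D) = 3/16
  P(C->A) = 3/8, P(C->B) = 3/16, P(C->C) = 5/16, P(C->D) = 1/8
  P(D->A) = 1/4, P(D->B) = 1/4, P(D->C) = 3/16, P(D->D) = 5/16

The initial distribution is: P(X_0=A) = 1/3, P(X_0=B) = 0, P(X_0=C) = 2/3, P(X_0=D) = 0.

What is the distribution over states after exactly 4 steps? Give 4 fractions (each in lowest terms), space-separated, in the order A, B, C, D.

Answer: 8897/32768 52007/196608 2549/8192 30043/196608

Derivation:
Propagating the distribution step by step (d_{t+1} = d_t * P):
d_0 = (A=1/3, B=0, C=2/3, D=0)
  d_1[A] = 1/3*1/8 + 0*5/16 + 2/3*3/8 + 0*1/4 = 7/24
  d_1[B] = 1/3*3/8 + 0*1/4 + 2/3*3/16 + 0*1/4 = 1/4
  d_1[C] = 1/3*7/16 + 0*1/4 + 2/3*5/16 + 0*3/16 = 17/48
  d_1[D] = 1/3*1/16 + 0*3/16 + 2/3*1/8 + 0*5/16 = 5/48
d_1 = (A=7/24, B=1/4, C=17/48, D=5/48)
  d_2[A] = 7/24*1/8 + 1/4*5/16 + 17/48*3/8 + 5/48*1/4 = 35/128
  d_2[B] = 7/24*3/8 + 1/4*1/4 + 17/48*3/16 + 5/48*1/4 = 203/768
  d_2[C] = 7/24*7/16 + 1/4*1/4 + 17/48*5/16 + 5/48*3/16 = 41/128
  d_2[D] = 7/24*1/16 + 1/4*3/16 + 17/48*1/8 + 5/48*5/16 = 109/768
d_2 = (A=35/128, B=203/768, C=41/128, D=109/768)
  d_3[A] = 35/128*1/8 + 203/768*5/16 + 41/128*3/8 + 109/768*1/4 = 3347/12288
  d_3[B] = 35/128*3/8 + 203/768*1/4 + 41/128*3/16 + 109/768*1/4 = 541/2048
  d_3[C] = 35/128*7/16 + 203/768*1/4 + 41/128*5/16 + 109/768*3/16 = 3839/12288
  d_3[D] = 35/128*1/16 + 203/768*3/16 + 41/128*1/8 + 109/768*5/16 = 29/192
d_3 = (A=3347/12288, B=541/2048, C=3839/12288, D=29/192)
  d_4[A] = 3347/12288*1/8 + 541/2048*5/16 + 3839/12288*3/8 + 29/192*1/4 = 8897/32768
  d_4[B] = 3347/12288*3/8 + 541/2048*1/4 + 3839/12288*3/16 + 29/192*1/4 = 52007/196608
  d_4[C] = 3347/12288*7/16 + 541/2048*1/4 + 3839/12288*5/16 + 29/192*3/16 = 2549/8192
  d_4[D] = 3347/12288*1/16 + 541/2048*3/16 + 3839/12288*1/8 + 29/192*5/16 = 30043/196608
d_4 = (A=8897/32768, B=52007/196608, C=2549/8192, D=30043/196608)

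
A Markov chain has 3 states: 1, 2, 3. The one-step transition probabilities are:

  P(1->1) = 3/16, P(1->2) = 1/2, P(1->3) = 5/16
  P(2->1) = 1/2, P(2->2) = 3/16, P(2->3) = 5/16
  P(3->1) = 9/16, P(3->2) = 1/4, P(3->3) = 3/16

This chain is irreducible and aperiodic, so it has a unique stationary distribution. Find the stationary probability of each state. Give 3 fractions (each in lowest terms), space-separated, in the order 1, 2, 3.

The stationary distribution satisfies pi = pi * P, i.e.:
  pi_1 = 3/16*pi_1 + 1/2*pi_2 + 9/16*pi_3
  pi_2 = 1/2*pi_1 + 3/16*pi_2 + 1/4*pi_3
  pi_3 = 5/16*pi_1 + 5/16*pi_2 + 3/16*pi_3
with normalization: pi_1 + pi_2 + pi_3 = 1.

Using the first 2 balance equations plus normalization, the linear system A*pi = b is:
  [-13/16, 1/2, 9/16] . pi = 0
  [1/2, -13/16, 1/4] . pi = 0
  [1, 1, 1] . pi = 1

Solving yields:
  pi_1 = 149/378
  pi_2 = 62/189
  pi_3 = 5/18

Verification (pi * P):
  149/378*3/16 + 62/189*1/2 + 5/18*9/16 = 149/378 = pi_1  (ok)
  149/378*1/2 + 62/189*3/16 + 5/18*1/4 = 62/189 = pi_2  (ok)
  149/378*5/16 + 62/189*5/16 + 5/18*3/16 = 5/18 = pi_3  (ok)

Answer: 149/378 62/189 5/18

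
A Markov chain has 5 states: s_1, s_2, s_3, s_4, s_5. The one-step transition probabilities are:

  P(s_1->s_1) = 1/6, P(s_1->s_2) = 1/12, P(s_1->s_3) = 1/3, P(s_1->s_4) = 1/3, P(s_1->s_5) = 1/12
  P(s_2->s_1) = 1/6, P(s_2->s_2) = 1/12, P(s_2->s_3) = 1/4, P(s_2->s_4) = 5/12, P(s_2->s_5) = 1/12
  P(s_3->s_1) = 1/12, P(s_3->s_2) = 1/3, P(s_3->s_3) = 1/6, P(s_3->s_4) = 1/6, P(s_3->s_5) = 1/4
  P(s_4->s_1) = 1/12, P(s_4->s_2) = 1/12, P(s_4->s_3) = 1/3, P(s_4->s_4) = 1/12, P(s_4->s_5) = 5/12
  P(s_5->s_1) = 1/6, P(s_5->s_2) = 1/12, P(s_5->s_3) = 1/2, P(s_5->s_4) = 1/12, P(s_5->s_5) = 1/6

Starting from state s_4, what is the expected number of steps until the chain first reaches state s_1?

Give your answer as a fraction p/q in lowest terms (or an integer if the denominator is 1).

Answer: 15822/1859

Derivation:
Let h_i = expected steps to first reach s_1 from state i.
Boundary: h_s_1 = 0.
First-step equations for the other states:
  h_s_2 = 1 + 1/6*h_s_1 + 1/12*h_s_2 + 1/4*h_s_3 + 5/12*h_s_4 + 1/12*h_s_5
  h_s_3 = 1 + 1/12*h_s_1 + 1/3*h_s_2 + 1/6*h_s_3 + 1/6*h_s_4 + 1/4*h_s_5
  h_s_4 = 1 + 1/12*h_s_1 + 1/12*h_s_2 + 1/3*h_s_3 + 1/12*h_s_4 + 5/12*h_s_5
  h_s_5 = 1 + 1/6*h_s_1 + 1/12*h_s_2 + 1/2*h_s_3 + 1/12*h_s_4 + 1/6*h_s_5

Substituting h_s_1 = 0 and rearranging gives the linear system (I - Q) h = 1:
  [11/12, -1/4, -5/12, -1/12] . (h_s_2, h_s_3, h_s_4, h_s_5) = 1
  [-1/3, 5/6, -1/6, -1/4] . (h_s_2, h_s_3, h_s_4, h_s_5) = 1
  [-1/12, -1/3, 11/12, -5/12] . (h_s_2, h_s_3, h_s_4, h_s_5) = 1
  [-1/12, -1/2, -1/12, 5/6] . (h_s_2, h_s_3, h_s_4, h_s_5) = 1

Solving yields:
  h_s_2 = 14862/1859
  h_s_3 = 15768/1859
  h_s_4 = 15822/1859
  h_s_5 = 14760/1859

Starting state is s_4, so the expected hitting time is h_s_4 = 15822/1859.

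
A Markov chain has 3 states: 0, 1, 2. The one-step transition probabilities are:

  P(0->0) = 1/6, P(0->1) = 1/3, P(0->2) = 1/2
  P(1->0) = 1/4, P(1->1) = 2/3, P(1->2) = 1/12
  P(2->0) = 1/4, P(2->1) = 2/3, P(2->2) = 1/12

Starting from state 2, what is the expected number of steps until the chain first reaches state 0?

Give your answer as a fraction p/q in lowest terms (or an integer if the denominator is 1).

Answer: 4

Derivation:
Let h_i = expected steps to first reach 0 from state i.
Boundary: h_0 = 0.
First-step equations for the other states:
  h_1 = 1 + 1/4*h_0 + 2/3*h_1 + 1/12*h_2
  h_2 = 1 + 1/4*h_0 + 2/3*h_1 + 1/12*h_2

Substituting h_0 = 0 and rearranging gives the linear system (I - Q) h = 1:
  [1/3, -1/12] . (h_1, h_2) = 1
  [-2/3, 11/12] . (h_1, h_2) = 1

Solving yields:
  h_1 = 4
  h_2 = 4

Starting state is 2, so the expected hitting time is h_2 = 4.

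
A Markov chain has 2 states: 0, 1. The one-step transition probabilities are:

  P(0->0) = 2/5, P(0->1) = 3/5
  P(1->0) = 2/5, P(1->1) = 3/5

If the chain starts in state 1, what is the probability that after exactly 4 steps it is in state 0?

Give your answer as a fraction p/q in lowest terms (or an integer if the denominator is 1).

Answer: 2/5

Derivation:
Computing P^4 by repeated multiplication:
P^1 =
  0: [2/5, 3/5]
  1: [2/5, 3/5]
P^2 =
  0: [2/5, 3/5]
  1: [2/5, 3/5]
P^3 =
  0: [2/5, 3/5]
  1: [2/5, 3/5]
P^4 =
  0: [2/5, 3/5]
  1: [2/5, 3/5]

(P^4)[1 -> 0] = 2/5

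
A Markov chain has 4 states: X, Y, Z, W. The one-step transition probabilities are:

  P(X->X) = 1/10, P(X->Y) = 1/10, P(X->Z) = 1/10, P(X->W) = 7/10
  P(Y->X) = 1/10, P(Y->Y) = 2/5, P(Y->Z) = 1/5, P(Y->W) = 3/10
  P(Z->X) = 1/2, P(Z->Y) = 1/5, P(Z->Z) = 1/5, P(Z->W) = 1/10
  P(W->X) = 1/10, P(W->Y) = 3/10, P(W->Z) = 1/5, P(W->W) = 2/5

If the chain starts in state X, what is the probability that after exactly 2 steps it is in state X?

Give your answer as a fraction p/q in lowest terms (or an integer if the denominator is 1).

Computing P^2 by repeated multiplication:
P^1 =
  X: [1/10, 1/10, 1/10, 7/10]
  Y: [1/10, 2/5, 1/5, 3/10]
  Z: [1/2, 1/5, 1/5, 1/10]
  W: [1/10, 3/10, 1/5, 2/5]
P^2 =
  X: [7/50, 7/25, 19/100, 39/100]
  Y: [9/50, 3/10, 19/100, 33/100]
  Z: [9/50, 1/5, 3/20, 47/100]
  W: [9/50, 29/100, 19/100, 17/50]

(P^2)[X -> X] = 7/50

Answer: 7/50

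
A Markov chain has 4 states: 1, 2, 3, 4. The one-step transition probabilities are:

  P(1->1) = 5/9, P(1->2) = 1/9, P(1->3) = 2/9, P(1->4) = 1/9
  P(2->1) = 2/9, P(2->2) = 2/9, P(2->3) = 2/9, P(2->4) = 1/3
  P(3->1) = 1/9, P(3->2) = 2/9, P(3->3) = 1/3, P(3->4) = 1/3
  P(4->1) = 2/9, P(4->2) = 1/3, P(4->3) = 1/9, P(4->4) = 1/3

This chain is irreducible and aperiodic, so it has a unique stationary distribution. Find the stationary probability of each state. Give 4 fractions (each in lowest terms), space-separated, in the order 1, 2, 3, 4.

Answer: 129/434 95/434 47/217 58/217

Derivation:
The stationary distribution satisfies pi = pi * P, i.e.:
  pi_1 = 5/9*pi_1 + 2/9*pi_2 + 1/9*pi_3 + 2/9*pi_4
  pi_2 = 1/9*pi_1 + 2/9*pi_2 + 2/9*pi_3 + 1/3*pi_4
  pi_3 = 2/9*pi_1 + 2/9*pi_2 + 1/3*pi_3 + 1/9*pi_4
  pi_4 = 1/9*pi_1 + 1/3*pi_2 + 1/3*pi_3 + 1/3*pi_4
with normalization: pi_1 + pi_2 + pi_3 + pi_4 = 1.

Using the first 3 balance equations plus normalization, the linear system A*pi = b is:
  [-4/9, 2/9, 1/9, 2/9] . pi = 0
  [1/9, -7/9, 2/9, 1/3] . pi = 0
  [2/9, 2/9, -2/3, 1/9] . pi = 0
  [1, 1, 1, 1] . pi = 1

Solving yields:
  pi_1 = 129/434
  pi_2 = 95/434
  pi_3 = 47/217
  pi_4 = 58/217

Verification (pi * P):
  129/434*5/9 + 95/434*2/9 + 47/217*1/9 + 58/217*2/9 = 129/434 = pi_1  (ok)
  129/434*1/9 + 95/434*2/9 + 47/217*2/9 + 58/217*1/3 = 95/434 = pi_2  (ok)
  129/434*2/9 + 95/434*2/9 + 47/217*1/3 + 58/217*1/9 = 47/217 = pi_3  (ok)
  129/434*1/9 + 95/434*1/3 + 47/217*1/3 + 58/217*1/3 = 58/217 = pi_4  (ok)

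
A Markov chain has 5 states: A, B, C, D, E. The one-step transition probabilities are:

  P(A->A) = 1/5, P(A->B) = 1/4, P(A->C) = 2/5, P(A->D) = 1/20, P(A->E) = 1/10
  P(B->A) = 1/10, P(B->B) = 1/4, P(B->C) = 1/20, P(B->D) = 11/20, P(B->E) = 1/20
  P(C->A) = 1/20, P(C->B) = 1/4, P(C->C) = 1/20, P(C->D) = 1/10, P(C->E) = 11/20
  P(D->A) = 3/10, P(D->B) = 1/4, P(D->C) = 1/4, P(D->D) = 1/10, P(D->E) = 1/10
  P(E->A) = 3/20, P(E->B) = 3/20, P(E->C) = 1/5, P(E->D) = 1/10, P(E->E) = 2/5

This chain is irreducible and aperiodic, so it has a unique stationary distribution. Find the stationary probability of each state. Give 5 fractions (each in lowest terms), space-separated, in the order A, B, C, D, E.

Answer: 24389/154734 11643/51578 27899/154734 14986/77367 12515/51578

Derivation:
The stationary distribution satisfies pi = pi * P, i.e.:
  pi_A = 1/5*pi_A + 1/10*pi_B + 1/20*pi_C + 3/10*pi_D + 3/20*pi_E
  pi_B = 1/4*pi_A + 1/4*pi_B + 1/4*pi_C + 1/4*pi_D + 3/20*pi_E
  pi_C = 2/5*pi_A + 1/20*pi_B + 1/20*pi_C + 1/4*pi_D + 1/5*pi_E
  pi_D = 1/20*pi_A + 11/20*pi_B + 1/10*pi_C + 1/10*pi_D + 1/10*pi_E
  pi_E = 1/10*pi_A + 1/20*pi_B + 11/20*pi_C + 1/10*pi_D + 2/5*pi_E
with normalization: pi_A + pi_B + pi_C + pi_D + pi_E = 1.

Using the first 4 balance equations plus normalization, the linear system A*pi = b is:
  [-4/5, 1/10, 1/20, 3/10, 3/20] . pi = 0
  [1/4, -3/4, 1/4, 1/4, 3/20] . pi = 0
  [2/5, 1/20, -19/20, 1/4, 1/5] . pi = 0
  [1/20, 11/20, 1/10, -9/10, 1/10] . pi = 0
  [1, 1, 1, 1, 1] . pi = 1

Solving yields:
  pi_A = 24389/154734
  pi_B = 11643/51578
  pi_C = 27899/154734
  pi_D = 14986/77367
  pi_E = 12515/51578

Verification (pi * P):
  24389/154734*1/5 + 11643/51578*1/10 + 27899/154734*1/20 + 14986/77367*3/10 + 12515/51578*3/20 = 24389/154734 = pi_A  (ok)
  24389/154734*1/4 + 11643/51578*1/4 + 27899/154734*1/4 + 14986/77367*1/4 + 12515/51578*3/20 = 11643/51578 = pi_B  (ok)
  24389/154734*2/5 + 11643/51578*1/20 + 27899/154734*1/20 + 14986/77367*1/4 + 12515/51578*1/5 = 27899/154734 = pi_C  (ok)
  24389/154734*1/20 + 11643/51578*11/20 + 27899/154734*1/10 + 14986/77367*1/10 + 12515/51578*1/10 = 14986/77367 = pi_D  (ok)
  24389/154734*1/10 + 11643/51578*1/20 + 27899/154734*11/20 + 14986/77367*1/10 + 12515/51578*2/5 = 12515/51578 = pi_E  (ok)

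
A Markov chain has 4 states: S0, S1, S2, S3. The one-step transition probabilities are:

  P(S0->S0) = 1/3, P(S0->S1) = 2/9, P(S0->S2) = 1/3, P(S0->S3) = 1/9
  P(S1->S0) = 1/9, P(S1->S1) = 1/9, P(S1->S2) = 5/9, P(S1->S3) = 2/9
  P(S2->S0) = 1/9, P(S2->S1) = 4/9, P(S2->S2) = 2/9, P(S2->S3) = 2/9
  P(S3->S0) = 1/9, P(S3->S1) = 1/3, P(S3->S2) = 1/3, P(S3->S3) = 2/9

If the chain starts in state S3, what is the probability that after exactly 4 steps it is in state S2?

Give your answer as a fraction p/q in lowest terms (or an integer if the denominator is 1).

Answer: 2360/6561

Derivation:
Computing P^4 by repeated multiplication:
P^1 =
  S0: [1/3, 2/9, 1/3, 1/9]
  S1: [1/9, 1/9, 5/9, 2/9]
  S2: [1/9, 4/9, 2/9, 2/9]
  S3: [1/9, 1/3, 1/3, 2/9]
P^2 =
  S0: [5/27, 23/81, 28/81, 5/27]
  S1: [11/81, 29/81, 8/27, 17/81]
  S2: [11/81, 20/81, 11/27, 17/81]
  S3: [11/81, 23/81, 10/27, 17/81]
P^3 =
  S0: [37/243, 70/243, 29/81, 49/243]
  S1: [103/729, 22/81, 277/729, 151/729]
  S2: [103/729, 25/81, 250/729, 151/729]
  S3: [103/729, 8/27, 259/729, 151/729]
P^4 =
  S0: [317/2187, 71/243, 782/2187, 449/2187]
  S1: [935/6561, 655/2187, 2306/6561, 1355/6561]
  S2: [935/6561, 628/2187, 2387/6561, 1355/6561]
  S3: [935/6561, 637/2187, 2360/6561, 1355/6561]

(P^4)[S3 -> S2] = 2360/6561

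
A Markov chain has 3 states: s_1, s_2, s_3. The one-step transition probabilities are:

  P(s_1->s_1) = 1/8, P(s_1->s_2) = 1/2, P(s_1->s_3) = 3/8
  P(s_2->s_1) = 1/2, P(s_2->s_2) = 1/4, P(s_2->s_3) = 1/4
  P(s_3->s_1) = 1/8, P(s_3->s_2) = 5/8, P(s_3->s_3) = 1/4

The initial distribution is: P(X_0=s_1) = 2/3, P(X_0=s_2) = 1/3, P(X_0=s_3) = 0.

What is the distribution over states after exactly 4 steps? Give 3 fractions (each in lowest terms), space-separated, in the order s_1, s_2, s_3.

Answer: 583/2048 879/2048 293/1024

Derivation:
Propagating the distribution step by step (d_{t+1} = d_t * P):
d_0 = (s_1=2/3, s_2=1/3, s_3=0)
  d_1[s_1] = 2/3*1/8 + 1/3*1/2 + 0*1/8 = 1/4
  d_1[s_2] = 2/3*1/2 + 1/3*1/4 + 0*5/8 = 5/12
  d_1[s_3] = 2/3*3/8 + 1/3*1/4 + 0*1/4 = 1/3
d_1 = (s_1=1/4, s_2=5/12, s_3=1/3)
  d_2[s_1] = 1/4*1/8 + 5/12*1/2 + 1/3*1/8 = 9/32
  d_2[s_2] = 1/4*1/2 + 5/12*1/4 + 1/3*5/8 = 7/16
  d_2[s_3] = 1/4*3/8 + 5/12*1/4 + 1/3*1/4 = 9/32
d_2 = (s_1=9/32, s_2=7/16, s_3=9/32)
  d_3[s_1] = 9/32*1/8 + 7/16*1/2 + 9/32*1/8 = 37/128
  d_3[s_2] = 9/32*1/2 + 7/16*1/4 + 9/32*5/8 = 109/256
  d_3[s_3] = 9/32*3/8 + 7/16*1/4 + 9/32*1/4 = 73/256
d_3 = (s_1=37/128, s_2=109/256, s_3=73/256)
  d_4[s_1] = 37/128*1/8 + 109/256*1/2 + 73/256*1/8 = 583/2048
  d_4[s_2] = 37/128*1/2 + 109/256*1/4 + 73/256*5/8 = 879/2048
  d_4[s_3] = 37/128*3/8 + 109/256*1/4 + 73/256*1/4 = 293/1024
d_4 = (s_1=583/2048, s_2=879/2048, s_3=293/1024)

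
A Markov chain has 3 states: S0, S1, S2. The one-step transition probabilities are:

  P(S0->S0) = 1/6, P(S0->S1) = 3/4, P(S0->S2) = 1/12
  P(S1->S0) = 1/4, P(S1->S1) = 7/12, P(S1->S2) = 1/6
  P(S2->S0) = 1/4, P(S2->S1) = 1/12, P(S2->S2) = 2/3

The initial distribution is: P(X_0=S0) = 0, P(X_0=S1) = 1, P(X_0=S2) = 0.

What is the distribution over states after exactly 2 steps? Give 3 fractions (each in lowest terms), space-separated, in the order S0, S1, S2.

Answer: 11/48 13/24 11/48

Derivation:
Propagating the distribution step by step (d_{t+1} = d_t * P):
d_0 = (S0=0, S1=1, S2=0)
  d_1[S0] = 0*1/6 + 1*1/4 + 0*1/4 = 1/4
  d_1[S1] = 0*3/4 + 1*7/12 + 0*1/12 = 7/12
  d_1[S2] = 0*1/12 + 1*1/6 + 0*2/3 = 1/6
d_1 = (S0=1/4, S1=7/12, S2=1/6)
  d_2[S0] = 1/4*1/6 + 7/12*1/4 + 1/6*1/4 = 11/48
  d_2[S1] = 1/4*3/4 + 7/12*7/12 + 1/6*1/12 = 13/24
  d_2[S2] = 1/4*1/12 + 7/12*1/6 + 1/6*2/3 = 11/48
d_2 = (S0=11/48, S1=13/24, S2=11/48)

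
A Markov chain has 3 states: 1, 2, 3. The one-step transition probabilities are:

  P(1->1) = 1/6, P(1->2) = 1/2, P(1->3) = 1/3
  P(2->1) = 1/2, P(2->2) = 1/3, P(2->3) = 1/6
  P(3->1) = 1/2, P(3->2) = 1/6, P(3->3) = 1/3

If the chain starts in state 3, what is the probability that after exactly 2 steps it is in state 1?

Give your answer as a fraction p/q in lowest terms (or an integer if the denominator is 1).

Computing P^2 by repeated multiplication:
P^1 =
  1: [1/6, 1/2, 1/3]
  2: [1/2, 1/3, 1/6]
  3: [1/2, 1/6, 1/3]
P^2 =
  1: [4/9, 11/36, 1/4]
  2: [1/3, 7/18, 5/18]
  3: [1/3, 13/36, 11/36]

(P^2)[3 -> 1] = 1/3

Answer: 1/3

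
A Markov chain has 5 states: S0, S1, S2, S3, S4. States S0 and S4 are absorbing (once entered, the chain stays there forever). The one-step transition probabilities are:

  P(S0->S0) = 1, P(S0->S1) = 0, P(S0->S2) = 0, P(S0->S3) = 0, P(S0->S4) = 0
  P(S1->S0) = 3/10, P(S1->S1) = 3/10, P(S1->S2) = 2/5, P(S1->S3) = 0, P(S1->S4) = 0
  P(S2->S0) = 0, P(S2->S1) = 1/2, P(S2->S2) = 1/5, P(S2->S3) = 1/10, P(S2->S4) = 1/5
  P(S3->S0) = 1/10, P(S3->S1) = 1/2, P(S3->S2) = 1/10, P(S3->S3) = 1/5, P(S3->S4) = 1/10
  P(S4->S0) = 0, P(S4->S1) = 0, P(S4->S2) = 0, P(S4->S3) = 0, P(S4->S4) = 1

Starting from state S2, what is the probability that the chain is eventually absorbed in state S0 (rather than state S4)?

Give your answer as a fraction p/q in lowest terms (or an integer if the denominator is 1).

Let a_i = P(absorbed in S0 | start in state i).
Boundary conditions: a_S0 = 1, a_S4 = 0.
For each transient state i, a_i = sum_j P(i->j) * a_j:
  a_S1 = 3/10*a_S0 + 3/10*a_S1 + 2/5*a_S2 + 0*a_S3 + 0*a_S4
  a_S2 = 0*a_S0 + 1/2*a_S1 + 1/5*a_S2 + 1/10*a_S3 + 1/5*a_S4
  a_S3 = 1/10*a_S0 + 1/2*a_S1 + 1/10*a_S2 + 1/5*a_S3 + 1/10*a_S4

Substituting a_S0 = 1 and a_S4 = 0, rearrange to (I - Q) a = r where r[i] = P(i -> S0):
  [7/10, -2/5, 0] . (a_S1, a_S2, a_S3) = 3/10
  [-1/2, 4/5, -1/10] . (a_S1, a_S2, a_S3) = 0
  [-1/2, -1/10, 4/5] . (a_S1, a_S2, a_S3) = 1/10

Solving yields:
  a_S1 = 193/261
  a_S2 = 142/261
  a_S3 = 19/29

Starting state is S2, so the absorption probability is a_S2 = 142/261.

Answer: 142/261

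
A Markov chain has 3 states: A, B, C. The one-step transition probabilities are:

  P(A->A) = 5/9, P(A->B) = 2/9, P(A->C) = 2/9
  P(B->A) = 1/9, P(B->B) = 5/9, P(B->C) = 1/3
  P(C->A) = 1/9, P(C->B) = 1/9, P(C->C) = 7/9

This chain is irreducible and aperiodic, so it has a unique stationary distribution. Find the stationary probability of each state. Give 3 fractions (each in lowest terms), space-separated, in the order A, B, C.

The stationary distribution satisfies pi = pi * P, i.e.:
  pi_A = 5/9*pi_A + 1/9*pi_B + 1/9*pi_C
  pi_B = 2/9*pi_A + 5/9*pi_B + 1/9*pi_C
  pi_C = 2/9*pi_A + 1/3*pi_B + 7/9*pi_C
with normalization: pi_A + pi_B + pi_C = 1.

Using the first 2 balance equations plus normalization, the linear system A*pi = b is:
  [-4/9, 1/9, 1/9] . pi = 0
  [2/9, -4/9, 1/9] . pi = 0
  [1, 1, 1] . pi = 1

Solving yields:
  pi_A = 1/5
  pi_B = 6/25
  pi_C = 14/25

Verification (pi * P):
  1/5*5/9 + 6/25*1/9 + 14/25*1/9 = 1/5 = pi_A  (ok)
  1/5*2/9 + 6/25*5/9 + 14/25*1/9 = 6/25 = pi_B  (ok)
  1/5*2/9 + 6/25*1/3 + 14/25*7/9 = 14/25 = pi_C  (ok)

Answer: 1/5 6/25 14/25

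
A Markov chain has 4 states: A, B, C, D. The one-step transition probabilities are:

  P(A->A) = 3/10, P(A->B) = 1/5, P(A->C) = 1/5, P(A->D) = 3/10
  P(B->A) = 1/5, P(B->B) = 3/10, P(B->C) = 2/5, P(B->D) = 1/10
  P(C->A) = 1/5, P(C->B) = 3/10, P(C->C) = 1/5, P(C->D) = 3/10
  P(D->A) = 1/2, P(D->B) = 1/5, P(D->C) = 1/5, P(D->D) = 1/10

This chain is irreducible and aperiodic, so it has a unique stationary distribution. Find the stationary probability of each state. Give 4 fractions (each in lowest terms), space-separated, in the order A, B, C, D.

The stationary distribution satisfies pi = pi * P, i.e.:
  pi_A = 3/10*pi_A + 1/5*pi_B + 1/5*pi_C + 1/2*pi_D
  pi_B = 1/5*pi_A + 3/10*pi_B + 3/10*pi_C + 1/5*pi_D
  pi_C = 1/5*pi_A + 2/5*pi_B + 1/5*pi_C + 1/5*pi_D
  pi_D = 3/10*pi_A + 1/10*pi_B + 3/10*pi_C + 1/10*pi_D
with normalization: pi_A + pi_B + pi_C + pi_D = 1.

Using the first 3 balance equations plus normalization, the linear system A*pi = b is:
  [-7/10, 1/5, 1/5, 1/2] . pi = 0
  [1/5, -7/10, 3/10, 1/5] . pi = 0
  [1/5, 2/5, -4/5, 1/5] . pi = 0
  [1, 1, 1, 1] . pi = 1

Solving yields:
  pi_A = 7/24
  pi_B = 1/4
  pi_C = 1/4
  pi_D = 5/24

Verification (pi * P):
  7/24*3/10 + 1/4*1/5 + 1/4*1/5 + 5/24*1/2 = 7/24 = pi_A  (ok)
  7/24*1/5 + 1/4*3/10 + 1/4*3/10 + 5/24*1/5 = 1/4 = pi_B  (ok)
  7/24*1/5 + 1/4*2/5 + 1/4*1/5 + 5/24*1/5 = 1/4 = pi_C  (ok)
  7/24*3/10 + 1/4*1/10 + 1/4*3/10 + 5/24*1/10 = 5/24 = pi_D  (ok)

Answer: 7/24 1/4 1/4 5/24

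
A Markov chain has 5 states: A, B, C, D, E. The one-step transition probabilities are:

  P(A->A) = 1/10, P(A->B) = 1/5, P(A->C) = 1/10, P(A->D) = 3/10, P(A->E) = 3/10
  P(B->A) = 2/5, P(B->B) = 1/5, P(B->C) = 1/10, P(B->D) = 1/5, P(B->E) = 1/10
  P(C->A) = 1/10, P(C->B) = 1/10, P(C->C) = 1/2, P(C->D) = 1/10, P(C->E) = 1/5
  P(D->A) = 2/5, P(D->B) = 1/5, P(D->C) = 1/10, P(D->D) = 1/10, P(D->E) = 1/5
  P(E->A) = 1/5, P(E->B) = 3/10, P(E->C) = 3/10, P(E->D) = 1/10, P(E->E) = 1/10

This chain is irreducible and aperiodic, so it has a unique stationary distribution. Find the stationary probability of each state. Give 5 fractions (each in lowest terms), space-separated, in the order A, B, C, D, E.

Answer: 1997/8812 431/2203 2011/8812 1453/8812 1627/8812

Derivation:
The stationary distribution satisfies pi = pi * P, i.e.:
  pi_A = 1/10*pi_A + 2/5*pi_B + 1/10*pi_C + 2/5*pi_D + 1/5*pi_E
  pi_B = 1/5*pi_A + 1/5*pi_B + 1/10*pi_C + 1/5*pi_D + 3/10*pi_E
  pi_C = 1/10*pi_A + 1/10*pi_B + 1/2*pi_C + 1/10*pi_D + 3/10*pi_E
  pi_D = 3/10*pi_A + 1/5*pi_B + 1/10*pi_C + 1/10*pi_D + 1/10*pi_E
  pi_E = 3/10*pi_A + 1/10*pi_B + 1/5*pi_C + 1/5*pi_D + 1/10*pi_E
with normalization: pi_A + pi_B + pi_C + pi_D + pi_E = 1.

Using the first 4 balance equations plus normalization, the linear system A*pi = b is:
  [-9/10, 2/5, 1/10, 2/5, 1/5] . pi = 0
  [1/5, -4/5, 1/10, 1/5, 3/10] . pi = 0
  [1/10, 1/10, -1/2, 1/10, 3/10] . pi = 0
  [3/10, 1/5, 1/10, -9/10, 1/10] . pi = 0
  [1, 1, 1, 1, 1] . pi = 1

Solving yields:
  pi_A = 1997/8812
  pi_B = 431/2203
  pi_C = 2011/8812
  pi_D = 1453/8812
  pi_E = 1627/8812

Verification (pi * P):
  1997/8812*1/10 + 431/2203*2/5 + 2011/8812*1/10 + 1453/8812*2/5 + 1627/8812*1/5 = 1997/8812 = pi_A  (ok)
  1997/8812*1/5 + 431/2203*1/5 + 2011/8812*1/10 + 1453/8812*1/5 + 1627/8812*3/10 = 431/2203 = pi_B  (ok)
  1997/8812*1/10 + 431/2203*1/10 + 2011/8812*1/2 + 1453/8812*1/10 + 1627/8812*3/10 = 2011/8812 = pi_C  (ok)
  1997/8812*3/10 + 431/2203*1/5 + 2011/8812*1/10 + 1453/8812*1/10 + 1627/8812*1/10 = 1453/8812 = pi_D  (ok)
  1997/8812*3/10 + 431/2203*1/10 + 2011/8812*1/5 + 1453/8812*1/5 + 1627/8812*1/10 = 1627/8812 = pi_E  (ok)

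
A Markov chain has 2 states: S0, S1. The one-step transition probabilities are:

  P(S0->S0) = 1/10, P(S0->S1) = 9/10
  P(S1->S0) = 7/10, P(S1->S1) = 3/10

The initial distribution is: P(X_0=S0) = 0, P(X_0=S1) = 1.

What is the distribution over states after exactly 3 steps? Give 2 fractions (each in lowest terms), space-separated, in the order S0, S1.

Answer: 133/250 117/250

Derivation:
Propagating the distribution step by step (d_{t+1} = d_t * P):
d_0 = (S0=0, S1=1)
  d_1[S0] = 0*1/10 + 1*7/10 = 7/10
  d_1[S1] = 0*9/10 + 1*3/10 = 3/10
d_1 = (S0=7/10, S1=3/10)
  d_2[S0] = 7/10*1/10 + 3/10*7/10 = 7/25
  d_2[S1] = 7/10*9/10 + 3/10*3/10 = 18/25
d_2 = (S0=7/25, S1=18/25)
  d_3[S0] = 7/25*1/10 + 18/25*7/10 = 133/250
  d_3[S1] = 7/25*9/10 + 18/25*3/10 = 117/250
d_3 = (S0=133/250, S1=117/250)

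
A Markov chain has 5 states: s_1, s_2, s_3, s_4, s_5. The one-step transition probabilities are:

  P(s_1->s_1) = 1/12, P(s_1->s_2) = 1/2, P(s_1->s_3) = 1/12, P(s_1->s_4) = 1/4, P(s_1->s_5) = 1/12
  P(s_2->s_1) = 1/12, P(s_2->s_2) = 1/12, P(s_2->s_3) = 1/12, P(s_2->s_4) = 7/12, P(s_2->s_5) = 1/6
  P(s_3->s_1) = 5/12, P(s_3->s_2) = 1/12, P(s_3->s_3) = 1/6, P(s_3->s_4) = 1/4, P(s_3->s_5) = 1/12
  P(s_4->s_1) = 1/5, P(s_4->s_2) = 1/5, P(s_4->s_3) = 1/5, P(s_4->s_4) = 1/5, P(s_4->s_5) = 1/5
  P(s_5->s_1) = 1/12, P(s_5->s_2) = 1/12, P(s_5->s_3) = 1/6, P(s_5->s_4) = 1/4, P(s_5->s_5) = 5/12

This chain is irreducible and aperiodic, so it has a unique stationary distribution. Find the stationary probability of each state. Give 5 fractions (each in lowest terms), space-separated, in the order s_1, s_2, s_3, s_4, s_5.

Answer: 4476/26791 5028/26791 3939/26791 7975/26791 5373/26791

Derivation:
The stationary distribution satisfies pi = pi * P, i.e.:
  pi_s_1 = 1/12*pi_s_1 + 1/12*pi_s_2 + 5/12*pi_s_3 + 1/5*pi_s_4 + 1/12*pi_s_5
  pi_s_2 = 1/2*pi_s_1 + 1/12*pi_s_2 + 1/12*pi_s_3 + 1/5*pi_s_4 + 1/12*pi_s_5
  pi_s_3 = 1/12*pi_s_1 + 1/12*pi_s_2 + 1/6*pi_s_3 + 1/5*pi_s_4 + 1/6*pi_s_5
  pi_s_4 = 1/4*pi_s_1 + 7/12*pi_s_2 + 1/4*pi_s_3 + 1/5*pi_s_4 + 1/4*pi_s_5
  pi_s_5 = 1/12*pi_s_1 + 1/6*pi_s_2 + 1/12*pi_s_3 + 1/5*pi_s_4 + 5/12*pi_s_5
with normalization: pi_s_1 + pi_s_2 + pi_s_3 + pi_s_4 + pi_s_5 = 1.

Using the first 4 balance equations plus normalization, the linear system A*pi = b is:
  [-11/12, 1/12, 5/12, 1/5, 1/12] . pi = 0
  [1/2, -11/12, 1/12, 1/5, 1/12] . pi = 0
  [1/12, 1/12, -5/6, 1/5, 1/6] . pi = 0
  [1/4, 7/12, 1/4, -4/5, 1/4] . pi = 0
  [1, 1, 1, 1, 1] . pi = 1

Solving yields:
  pi_s_1 = 4476/26791
  pi_s_2 = 5028/26791
  pi_s_3 = 3939/26791
  pi_s_4 = 7975/26791
  pi_s_5 = 5373/26791

Verification (pi * P):
  4476/26791*1/12 + 5028/26791*1/12 + 3939/26791*5/12 + 7975/26791*1/5 + 5373/26791*1/12 = 4476/26791 = pi_s_1  (ok)
  4476/26791*1/2 + 5028/26791*1/12 + 3939/26791*1/12 + 7975/26791*1/5 + 5373/26791*1/12 = 5028/26791 = pi_s_2  (ok)
  4476/26791*1/12 + 5028/26791*1/12 + 3939/26791*1/6 + 7975/26791*1/5 + 5373/26791*1/6 = 3939/26791 = pi_s_3  (ok)
  4476/26791*1/4 + 5028/26791*7/12 + 3939/26791*1/4 + 7975/26791*1/5 + 5373/26791*1/4 = 7975/26791 = pi_s_4  (ok)
  4476/26791*1/12 + 5028/26791*1/6 + 3939/26791*1/12 + 7975/26791*1/5 + 5373/26791*5/12 = 5373/26791 = pi_s_5  (ok)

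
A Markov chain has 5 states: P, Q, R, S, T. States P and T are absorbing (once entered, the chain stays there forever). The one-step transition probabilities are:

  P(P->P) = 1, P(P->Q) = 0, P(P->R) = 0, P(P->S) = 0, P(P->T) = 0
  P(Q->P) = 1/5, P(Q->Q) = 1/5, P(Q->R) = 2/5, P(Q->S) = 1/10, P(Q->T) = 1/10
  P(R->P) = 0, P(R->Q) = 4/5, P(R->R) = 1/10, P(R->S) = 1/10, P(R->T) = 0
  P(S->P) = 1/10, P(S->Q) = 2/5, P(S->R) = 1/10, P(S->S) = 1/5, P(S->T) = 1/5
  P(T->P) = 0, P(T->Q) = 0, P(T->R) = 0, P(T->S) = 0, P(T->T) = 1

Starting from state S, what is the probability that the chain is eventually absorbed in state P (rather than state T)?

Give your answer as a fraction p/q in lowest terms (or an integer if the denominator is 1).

Let a_i = P(absorbed in P | start in state i).
Boundary conditions: a_P = 1, a_T = 0.
For each transient state i, a_i = sum_j P(i->j) * a_j:
  a_Q = 1/5*a_P + 1/5*a_Q + 2/5*a_R + 1/10*a_S + 1/10*a_T
  a_R = 0*a_P + 4/5*a_Q + 1/10*a_R + 1/10*a_S + 0*a_T
  a_S = 1/10*a_P + 2/5*a_Q + 1/10*a_R + 1/5*a_S + 1/5*a_T

Substituting a_P = 1 and a_T = 0, rearrange to (I - Q) a = r where r[i] = P(i -> P):
  [4/5, -2/5, -1/10] . (a_Q, a_R, a_S) = 1/5
  [-4/5, 9/10, -1/10] . (a_Q, a_R, a_S) = 0
  [-2/5, -1/10, 4/5] . (a_Q, a_R, a_S) = 1/10

Solving yields:
  a_Q = 155/252
  a_R = 38/63
  a_S = 32/63

Starting state is S, so the absorption probability is a_S = 32/63.

Answer: 32/63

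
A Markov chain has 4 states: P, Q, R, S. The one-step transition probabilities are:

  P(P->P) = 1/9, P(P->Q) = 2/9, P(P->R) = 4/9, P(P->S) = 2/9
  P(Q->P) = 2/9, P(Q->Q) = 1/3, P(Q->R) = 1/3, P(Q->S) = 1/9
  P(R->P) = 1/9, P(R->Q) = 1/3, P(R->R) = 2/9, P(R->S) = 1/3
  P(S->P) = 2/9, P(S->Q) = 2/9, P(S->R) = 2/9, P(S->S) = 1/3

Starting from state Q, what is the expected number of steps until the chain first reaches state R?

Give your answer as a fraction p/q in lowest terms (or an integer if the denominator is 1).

Let h_i = expected steps to first reach R from state i.
Boundary: h_R = 0.
First-step equations for the other states:
  h_P = 1 + 1/9*h_P + 2/9*h_Q + 4/9*h_R + 2/9*h_S
  h_Q = 1 + 2/9*h_P + 1/3*h_Q + 1/3*h_R + 1/9*h_S
  h_S = 1 + 2/9*h_P + 2/9*h_Q + 2/9*h_R + 1/3*h_S

Substituting h_R = 0 and rearranging gives the linear system (I - Q) h = 1:
  [8/9, -2/9, -2/9] . (h_P, h_Q, h_S) = 1
  [-2/9, 2/3, -1/9] . (h_P, h_Q, h_S) = 1
  [-2/9, -2/9, 2/3] . (h_P, h_Q, h_S) = 1

Solving yields:
  h_P = 144/53
  h_Q = 315/106
  h_S = 180/53

Starting state is Q, so the expected hitting time is h_Q = 315/106.

Answer: 315/106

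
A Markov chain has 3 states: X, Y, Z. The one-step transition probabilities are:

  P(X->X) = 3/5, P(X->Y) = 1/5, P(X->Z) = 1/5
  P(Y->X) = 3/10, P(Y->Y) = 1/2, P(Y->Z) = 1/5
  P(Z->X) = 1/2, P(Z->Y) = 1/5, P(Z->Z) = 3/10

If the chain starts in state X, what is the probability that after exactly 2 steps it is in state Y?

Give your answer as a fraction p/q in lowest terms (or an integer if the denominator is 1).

Answer: 13/50

Derivation:
Computing P^2 by repeated multiplication:
P^1 =
  X: [3/5, 1/5, 1/5]
  Y: [3/10, 1/2, 1/5]
  Z: [1/2, 1/5, 3/10]
P^2 =
  X: [13/25, 13/50, 11/50]
  Y: [43/100, 7/20, 11/50]
  Z: [51/100, 13/50, 23/100]

(P^2)[X -> Y] = 13/50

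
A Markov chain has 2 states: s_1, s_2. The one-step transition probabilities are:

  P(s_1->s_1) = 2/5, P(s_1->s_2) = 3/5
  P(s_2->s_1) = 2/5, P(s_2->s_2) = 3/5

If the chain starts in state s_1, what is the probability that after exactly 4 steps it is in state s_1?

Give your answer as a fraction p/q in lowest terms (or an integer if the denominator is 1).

Computing P^4 by repeated multiplication:
P^1 =
  s_1: [2/5, 3/5]
  s_2: [2/5, 3/5]
P^2 =
  s_1: [2/5, 3/5]
  s_2: [2/5, 3/5]
P^3 =
  s_1: [2/5, 3/5]
  s_2: [2/5, 3/5]
P^4 =
  s_1: [2/5, 3/5]
  s_2: [2/5, 3/5]

(P^4)[s_1 -> s_1] = 2/5

Answer: 2/5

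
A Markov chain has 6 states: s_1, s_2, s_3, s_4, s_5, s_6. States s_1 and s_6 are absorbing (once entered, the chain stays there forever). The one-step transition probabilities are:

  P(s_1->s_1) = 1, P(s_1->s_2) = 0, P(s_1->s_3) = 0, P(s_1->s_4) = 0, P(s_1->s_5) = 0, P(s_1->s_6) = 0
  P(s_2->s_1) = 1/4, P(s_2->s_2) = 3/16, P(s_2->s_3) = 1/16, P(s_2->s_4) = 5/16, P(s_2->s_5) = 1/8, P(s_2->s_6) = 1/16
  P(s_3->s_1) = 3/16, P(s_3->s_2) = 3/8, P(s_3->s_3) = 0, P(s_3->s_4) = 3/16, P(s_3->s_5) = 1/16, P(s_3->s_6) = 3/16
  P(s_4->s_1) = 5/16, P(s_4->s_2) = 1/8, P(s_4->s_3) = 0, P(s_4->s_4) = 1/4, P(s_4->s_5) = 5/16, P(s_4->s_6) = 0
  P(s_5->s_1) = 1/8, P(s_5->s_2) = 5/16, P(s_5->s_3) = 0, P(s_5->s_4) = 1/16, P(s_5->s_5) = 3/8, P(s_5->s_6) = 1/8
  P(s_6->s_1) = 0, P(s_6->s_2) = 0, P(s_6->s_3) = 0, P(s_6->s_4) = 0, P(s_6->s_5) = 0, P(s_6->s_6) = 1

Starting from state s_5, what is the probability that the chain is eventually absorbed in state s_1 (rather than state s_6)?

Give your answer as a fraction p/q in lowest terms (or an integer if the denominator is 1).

Answer: 11755/17449

Derivation:
Let a_i = P(absorbed in s_1 | start in state i).
Boundary conditions: a_s_1 = 1, a_s_6 = 0.
For each transient state i, a_i = sum_j P(i->j) * a_j:
  a_s_2 = 1/4*a_s_1 + 3/16*a_s_2 + 1/16*a_s_3 + 5/16*a_s_4 + 1/8*a_s_5 + 1/16*a_s_6
  a_s_3 = 3/16*a_s_1 + 3/8*a_s_2 + 0*a_s_3 + 3/16*a_s_4 + 1/16*a_s_5 + 3/16*a_s_6
  a_s_4 = 5/16*a_s_1 + 1/8*a_s_2 + 0*a_s_3 + 1/4*a_s_4 + 5/16*a_s_5 + 0*a_s_6
  a_s_5 = 1/8*a_s_1 + 5/16*a_s_2 + 0*a_s_3 + 1/16*a_s_4 + 3/8*a_s_5 + 1/8*a_s_6

Substituting a_s_1 = 1 and a_s_6 = 0, rearrange to (I - Q) a = r where r[i] = P(i -> s_1):
  [13/16, -1/16, -5/16, -1/8] . (a_s_2, a_s_3, a_s_4, a_s_5) = 1/4
  [-3/8, 1, -3/16, -1/16] . (a_s_2, a_s_3, a_s_4, a_s_5) = 3/16
  [-1/8, 0, 3/4, -5/16] . (a_s_2, a_s_3, a_s_4, a_s_5) = 5/16
  [-5/16, 0, -1/16, 5/8] . (a_s_2, a_s_3, a_s_4, a_s_5) = 1/8

Solving yields:
  a_s_2 = 13642/17449
  a_s_3 = 11830/17449
  a_s_4 = 14442/17449
  a_s_5 = 11755/17449

Starting state is s_5, so the absorption probability is a_s_5 = 11755/17449.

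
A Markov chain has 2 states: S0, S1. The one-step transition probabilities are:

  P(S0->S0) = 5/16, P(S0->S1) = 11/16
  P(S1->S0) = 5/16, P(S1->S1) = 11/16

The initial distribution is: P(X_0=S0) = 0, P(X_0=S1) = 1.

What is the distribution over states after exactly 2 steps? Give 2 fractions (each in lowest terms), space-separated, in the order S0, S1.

Answer: 5/16 11/16

Derivation:
Propagating the distribution step by step (d_{t+1} = d_t * P):
d_0 = (S0=0, S1=1)
  d_1[S0] = 0*5/16 + 1*5/16 = 5/16
  d_1[S1] = 0*11/16 + 1*11/16 = 11/16
d_1 = (S0=5/16, S1=11/16)
  d_2[S0] = 5/16*5/16 + 11/16*5/16 = 5/16
  d_2[S1] = 5/16*11/16 + 11/16*11/16 = 11/16
d_2 = (S0=5/16, S1=11/16)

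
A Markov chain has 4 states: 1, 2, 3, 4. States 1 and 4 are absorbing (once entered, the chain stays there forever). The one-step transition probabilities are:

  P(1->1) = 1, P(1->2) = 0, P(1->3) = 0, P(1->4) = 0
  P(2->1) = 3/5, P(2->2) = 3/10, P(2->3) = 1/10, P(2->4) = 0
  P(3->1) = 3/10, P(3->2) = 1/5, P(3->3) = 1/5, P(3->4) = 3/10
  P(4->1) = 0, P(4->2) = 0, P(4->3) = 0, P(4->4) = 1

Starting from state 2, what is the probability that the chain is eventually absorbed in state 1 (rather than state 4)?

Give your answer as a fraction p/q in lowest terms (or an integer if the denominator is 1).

Let a_i = P(absorbed in 1 | start in state i).
Boundary conditions: a_1 = 1, a_4 = 0.
For each transient state i, a_i = sum_j P(i->j) * a_j:
  a_2 = 3/5*a_1 + 3/10*a_2 + 1/10*a_3 + 0*a_4
  a_3 = 3/10*a_1 + 1/5*a_2 + 1/5*a_3 + 3/10*a_4

Substituting a_1 = 1 and a_4 = 0, rearrange to (I - Q) a = r where r[i] = P(i -> 1):
  [7/10, -1/10] . (a_2, a_3) = 3/5
  [-1/5, 4/5] . (a_2, a_3) = 3/10

Solving yields:
  a_2 = 17/18
  a_3 = 11/18

Starting state is 2, so the absorption probability is a_2 = 17/18.

Answer: 17/18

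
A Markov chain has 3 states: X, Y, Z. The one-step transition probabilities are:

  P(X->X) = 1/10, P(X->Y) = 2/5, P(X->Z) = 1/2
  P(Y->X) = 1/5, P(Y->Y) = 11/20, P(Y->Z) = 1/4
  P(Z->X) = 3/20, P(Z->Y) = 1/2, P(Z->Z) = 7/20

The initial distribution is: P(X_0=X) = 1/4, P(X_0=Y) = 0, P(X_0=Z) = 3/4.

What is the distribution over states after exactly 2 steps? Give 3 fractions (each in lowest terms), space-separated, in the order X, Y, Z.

Propagating the distribution step by step (d_{t+1} = d_t * P):
d_0 = (X=1/4, Y=0, Z=3/4)
  d_1[X] = 1/4*1/10 + 0*1/5 + 3/4*3/20 = 11/80
  d_1[Y] = 1/4*2/5 + 0*11/20 + 3/4*1/2 = 19/40
  d_1[Z] = 1/4*1/2 + 0*1/4 + 3/4*7/20 = 31/80
d_1 = (X=11/80, Y=19/40, Z=31/80)
  d_2[X] = 11/80*1/10 + 19/40*1/5 + 31/80*3/20 = 267/1600
  d_2[Y] = 11/80*2/5 + 19/40*11/20 + 31/80*1/2 = 51/100
  d_2[Z] = 11/80*1/2 + 19/40*1/4 + 31/80*7/20 = 517/1600
d_2 = (X=267/1600, Y=51/100, Z=517/1600)

Answer: 267/1600 51/100 517/1600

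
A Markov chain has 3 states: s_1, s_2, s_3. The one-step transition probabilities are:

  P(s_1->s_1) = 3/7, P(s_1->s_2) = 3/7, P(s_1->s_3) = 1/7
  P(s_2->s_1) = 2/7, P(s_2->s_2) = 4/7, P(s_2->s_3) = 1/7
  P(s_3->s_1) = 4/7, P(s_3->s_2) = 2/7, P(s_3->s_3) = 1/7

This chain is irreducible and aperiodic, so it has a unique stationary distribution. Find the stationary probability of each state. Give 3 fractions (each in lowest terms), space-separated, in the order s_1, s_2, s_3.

The stationary distribution satisfies pi = pi * P, i.e.:
  pi_s_1 = 3/7*pi_s_1 + 2/7*pi_s_2 + 4/7*pi_s_3
  pi_s_2 = 3/7*pi_s_1 + 4/7*pi_s_2 + 2/7*pi_s_3
  pi_s_3 = 1/7*pi_s_1 + 1/7*pi_s_2 + 1/7*pi_s_3
with normalization: pi_s_1 + pi_s_2 + pi_s_3 = 1.

Using the first 2 balance equations plus normalization, the linear system A*pi = b is:
  [-4/7, 2/7, 4/7] . pi = 0
  [3/7, -3/7, 2/7] . pi = 0
  [1, 1, 1] . pi = 1

Solving yields:
  pi_s_1 = 8/21
  pi_s_2 = 10/21
  pi_s_3 = 1/7

Verification (pi * P):
  8/21*3/7 + 10/21*2/7 + 1/7*4/7 = 8/21 = pi_s_1  (ok)
  8/21*3/7 + 10/21*4/7 + 1/7*2/7 = 10/21 = pi_s_2  (ok)
  8/21*1/7 + 10/21*1/7 + 1/7*1/7 = 1/7 = pi_s_3  (ok)

Answer: 8/21 10/21 1/7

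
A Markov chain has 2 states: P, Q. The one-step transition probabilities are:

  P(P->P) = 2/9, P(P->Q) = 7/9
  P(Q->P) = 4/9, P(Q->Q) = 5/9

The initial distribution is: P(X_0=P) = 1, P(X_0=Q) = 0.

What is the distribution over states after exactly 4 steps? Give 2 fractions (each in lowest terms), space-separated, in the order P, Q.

Propagating the distribution step by step (d_{t+1} = d_t * P):
d_0 = (P=1, Q=0)
  d_1[P] = 1*2/9 + 0*4/9 = 2/9
  d_1[Q] = 1*7/9 + 0*5/9 = 7/9
d_1 = (P=2/9, Q=7/9)
  d_2[P] = 2/9*2/9 + 7/9*4/9 = 32/81
  d_2[Q] = 2/9*7/9 + 7/9*5/9 = 49/81
d_2 = (P=32/81, Q=49/81)
  d_3[P] = 32/81*2/9 + 49/81*4/9 = 260/729
  d_3[Q] = 32/81*7/9 + 49/81*5/9 = 469/729
d_3 = (P=260/729, Q=469/729)
  d_4[P] = 260/729*2/9 + 469/729*4/9 = 2396/6561
  d_4[Q] = 260/729*7/9 + 469/729*5/9 = 4165/6561
d_4 = (P=2396/6561, Q=4165/6561)

Answer: 2396/6561 4165/6561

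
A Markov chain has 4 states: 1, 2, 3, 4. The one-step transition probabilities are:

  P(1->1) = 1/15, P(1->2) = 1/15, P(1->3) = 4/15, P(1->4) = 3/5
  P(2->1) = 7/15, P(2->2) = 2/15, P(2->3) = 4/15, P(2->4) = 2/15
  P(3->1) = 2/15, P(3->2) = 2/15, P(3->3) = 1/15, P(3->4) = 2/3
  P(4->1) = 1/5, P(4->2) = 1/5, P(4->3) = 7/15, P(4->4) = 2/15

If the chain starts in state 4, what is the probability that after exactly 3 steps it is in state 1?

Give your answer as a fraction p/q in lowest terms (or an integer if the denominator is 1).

Answer: 658/3375

Derivation:
Computing P^3 by repeated multiplication:
P^1 =
  1: [1/15, 1/15, 4/15, 3/5]
  2: [7/15, 2/15, 4/15, 2/15]
  3: [2/15, 2/15, 1/15, 2/3]
  4: [1/5, 1/5, 7/15, 2/15]
P^2 =
  1: [43/225, 38/225, 1/3, 23/75]
  2: [7/45, 1/9, 6/25, 37/75]
  3: [16/75, 38/225, 29/75, 52/225]
  4: [44/225, 29/225, 1/5, 107/225]
P^3 =
  1: [74/375, 476/3375, 98/375, 1351/3375]
  2: [217/1125, 526/3375, 119/375, 1127/3375]
  3: [644/3375, 454/3375, 53/225, 494/1125]
  4: [658/3375, 19/125, 362/1125, 1118/3375]

(P^3)[4 -> 1] = 658/3375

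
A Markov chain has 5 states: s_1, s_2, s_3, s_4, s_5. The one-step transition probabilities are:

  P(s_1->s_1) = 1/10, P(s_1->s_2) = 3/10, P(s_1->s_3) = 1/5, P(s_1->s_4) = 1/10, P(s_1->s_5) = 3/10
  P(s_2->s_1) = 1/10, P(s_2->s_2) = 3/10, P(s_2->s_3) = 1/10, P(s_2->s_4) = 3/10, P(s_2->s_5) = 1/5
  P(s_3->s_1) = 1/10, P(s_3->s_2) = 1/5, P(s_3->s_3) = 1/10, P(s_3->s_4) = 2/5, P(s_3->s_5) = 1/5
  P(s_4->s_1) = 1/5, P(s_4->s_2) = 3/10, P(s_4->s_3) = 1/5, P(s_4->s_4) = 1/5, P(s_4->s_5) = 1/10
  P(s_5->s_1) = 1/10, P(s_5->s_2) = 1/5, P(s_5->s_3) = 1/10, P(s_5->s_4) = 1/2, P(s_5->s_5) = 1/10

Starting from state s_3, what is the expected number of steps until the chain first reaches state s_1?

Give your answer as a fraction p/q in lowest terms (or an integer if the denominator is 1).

Let h_i = expected steps to first reach s_1 from state i.
Boundary: h_s_1 = 0.
First-step equations for the other states:
  h_s_2 = 1 + 1/10*h_s_1 + 3/10*h_s_2 + 1/10*h_s_3 + 3/10*h_s_4 + 1/5*h_s_5
  h_s_3 = 1 + 1/10*h_s_1 + 1/5*h_s_2 + 1/10*h_s_3 + 2/5*h_s_4 + 1/5*h_s_5
  h_s_4 = 1 + 1/5*h_s_1 + 3/10*h_s_2 + 1/5*h_s_3 + 1/5*h_s_4 + 1/10*h_s_5
  h_s_5 = 1 + 1/10*h_s_1 + 1/5*h_s_2 + 1/10*h_s_3 + 1/2*h_s_4 + 1/10*h_s_5

Substituting h_s_1 = 0 and rearranging gives the linear system (I - Q) h = 1:
  [7/10, -1/10, -3/10, -1/5] . (h_s_2, h_s_3, h_s_4, h_s_5) = 1
  [-1/5, 9/10, -2/5, -1/5] . (h_s_2, h_s_3, h_s_4, h_s_5) = 1
  [-3/10, -1/5, 4/5, -1/10] . (h_s_2, h_s_3, h_s_4, h_s_5) = 1
  [-1/5, -1/10, -1/2, 9/10] . (h_s_2, h_s_3, h_s_4, h_s_5) = 1

Solving yields:
  h_s_2 = 1219/160
  h_s_3 = 151/20
  h_s_4 = 1109/160
  h_s_5 = 1199/160

Starting state is s_3, so the expected hitting time is h_s_3 = 151/20.

Answer: 151/20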